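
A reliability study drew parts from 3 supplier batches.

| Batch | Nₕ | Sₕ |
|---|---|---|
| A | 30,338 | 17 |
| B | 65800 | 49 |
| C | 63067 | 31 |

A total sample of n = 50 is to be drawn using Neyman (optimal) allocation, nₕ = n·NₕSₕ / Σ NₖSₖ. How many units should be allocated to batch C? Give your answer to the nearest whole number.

17

Σ NₕSₕ = 30338·17 + 65800·49 + 63067·31 = 5695023.
Share for C: 1955077/5695023 = 0.34330.
n_C = 50 × 0.34330 = 17.165... → 17.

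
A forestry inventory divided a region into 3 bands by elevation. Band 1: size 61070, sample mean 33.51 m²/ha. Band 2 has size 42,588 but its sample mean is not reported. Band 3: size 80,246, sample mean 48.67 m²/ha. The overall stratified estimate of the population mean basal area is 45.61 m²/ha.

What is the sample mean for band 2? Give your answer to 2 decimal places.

N = 61070 + 42588 + 80246 = 183904.
Overall total = μ·N = 45.61·183904 = 8387861.44.
Subtract the known strata: 61070·33.51 + 80246·48.67 = 5952028.52.
Remaining total for band 2: 8387861.44 − 5952028.52 = 2435832.92.
Divide by its size: 2435832.92 / 42588 = 57.1953... → 57.20.

57.20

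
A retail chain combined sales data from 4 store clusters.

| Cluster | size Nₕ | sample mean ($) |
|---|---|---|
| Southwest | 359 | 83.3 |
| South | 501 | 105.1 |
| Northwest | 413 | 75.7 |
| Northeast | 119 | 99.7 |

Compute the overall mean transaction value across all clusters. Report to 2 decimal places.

90.29

N = 1392; weights Wₕ = Nₕ/N = (0.2579, 0.3599, 0.2967, 0.0855).
x̄_st = Σ Wₕ·x̄ₕ = 0.2579·83.3 + 0.3599·105.1 + 0.2967·75.7 + 0.0855·99.7 ≈ 90.2932...
→ 90.29.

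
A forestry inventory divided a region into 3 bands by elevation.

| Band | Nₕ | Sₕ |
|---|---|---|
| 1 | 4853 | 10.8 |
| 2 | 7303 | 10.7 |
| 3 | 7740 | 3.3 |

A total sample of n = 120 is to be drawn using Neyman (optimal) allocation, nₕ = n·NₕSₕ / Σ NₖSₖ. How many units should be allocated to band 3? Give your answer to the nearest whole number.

1: NₕSₕ = 4853·10.8 = 52412.4
2: NₕSₕ = 7303·10.7 = 78142.1
3: NₕSₕ = 7740·3.3 = 25542
Σ NₕSₕ = 156096.5.
n_3 = 120·25542/156096.5 = 19.636... → 20.

20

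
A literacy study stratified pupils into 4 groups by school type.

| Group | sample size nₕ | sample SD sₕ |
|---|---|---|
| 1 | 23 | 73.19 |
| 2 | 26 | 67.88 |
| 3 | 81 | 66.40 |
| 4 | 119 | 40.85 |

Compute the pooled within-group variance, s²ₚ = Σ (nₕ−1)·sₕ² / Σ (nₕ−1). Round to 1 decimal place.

3194.6

Degrees of freedom: 22 + 25 + 80 + 118 = 245.
Σ(nₕ−1)sₕ² = 22·5356.7761 + 25·4607.6944 + 80·4408.96 + 118·1668.7225 = 782667.4892.
s²ₚ = 782667.4892 / 245 = 3194.561... → 3194.6.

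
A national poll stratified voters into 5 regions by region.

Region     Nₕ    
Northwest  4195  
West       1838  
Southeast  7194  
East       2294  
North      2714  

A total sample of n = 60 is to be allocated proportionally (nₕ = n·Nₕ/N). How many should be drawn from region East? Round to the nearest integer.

8

Share of region East = 2294/18235 = 0.12580.
Allocate 60 × 0.12580 = 7.548... → 8.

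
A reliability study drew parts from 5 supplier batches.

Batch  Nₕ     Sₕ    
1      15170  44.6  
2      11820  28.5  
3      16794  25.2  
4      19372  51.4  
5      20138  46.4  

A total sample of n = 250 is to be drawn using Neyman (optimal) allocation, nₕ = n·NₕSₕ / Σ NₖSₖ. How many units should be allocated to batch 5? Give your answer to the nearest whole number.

69

1: NₕSₕ = 15170·44.6 = 676582
2: NₕSₕ = 11820·28.5 = 336870
3: NₕSₕ = 16794·25.2 = 423208.8
4: NₕSₕ = 19372·51.4 = 995720.8
5: NₕSₕ = 20138·46.4 = 934403.2
Σ NₕSₕ = 3366784.8.
n_5 = 250·934403.2/3366784.8 = 69.384... → 69.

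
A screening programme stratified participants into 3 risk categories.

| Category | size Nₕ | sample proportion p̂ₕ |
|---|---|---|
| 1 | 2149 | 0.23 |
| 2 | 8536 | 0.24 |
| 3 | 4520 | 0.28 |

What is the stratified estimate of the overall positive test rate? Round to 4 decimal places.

0.2505

N = 2149 + 8536 + 4520 = 15205.
Overall proportion = Σ (Nₕ/N)·p̂ₕ.
Σ Nₕp̂ₕ = 494.27 + 2048.64 + 1265.6 = 3808.51.
3808.51 / 15205 = 0.250477... → 0.2505.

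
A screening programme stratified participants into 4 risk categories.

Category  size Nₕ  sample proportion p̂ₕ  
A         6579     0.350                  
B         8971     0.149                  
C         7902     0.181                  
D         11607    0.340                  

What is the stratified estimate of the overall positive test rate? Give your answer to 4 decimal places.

N = 6579 + 8971 + 7902 + 11607 = 35059.
Overall proportion = Σ (Nₕ/N)·p̂ₕ.
Σ Nₕp̂ₕ = 2302.65 + 1336.679 + 1430.262 + 3946.38 = 9015.971.
9015.971 / 35059 = 0.257166... → 0.2572.

0.2572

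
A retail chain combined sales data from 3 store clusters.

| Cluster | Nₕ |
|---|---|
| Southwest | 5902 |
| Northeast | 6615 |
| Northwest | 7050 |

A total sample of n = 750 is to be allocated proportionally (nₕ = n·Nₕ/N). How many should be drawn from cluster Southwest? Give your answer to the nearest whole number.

226

Share of cluster Southwest = 5902/19567 = 0.30163.
Allocate 750 × 0.30163 = 226.223... → 226.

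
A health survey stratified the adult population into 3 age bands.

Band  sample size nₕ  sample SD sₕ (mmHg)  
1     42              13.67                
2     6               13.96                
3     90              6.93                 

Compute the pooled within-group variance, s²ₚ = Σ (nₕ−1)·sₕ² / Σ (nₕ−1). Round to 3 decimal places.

Degrees of freedom: 41 + 5 + 89 = 135.
Σ(nₕ−1)sₕ² = 41·186.8689 + 5·194.8816 + 89·48.0249 = 12910.249.
s²ₚ = 12910.249 / 135 = 95.63147... → 95.631.

95.631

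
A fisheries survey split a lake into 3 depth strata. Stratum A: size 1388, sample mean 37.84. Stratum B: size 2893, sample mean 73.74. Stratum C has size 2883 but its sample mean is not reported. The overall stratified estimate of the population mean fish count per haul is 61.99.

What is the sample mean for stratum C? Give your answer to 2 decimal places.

61.83

Σ Nₕx̄ₕ = N·μ, so 2883·x̄_C = 7164·61.99 − (1388·37.84 + 2893·73.74).
= 444096.36 − 265851.74 = 178244.62.
x̄_C = 178244.62 / 2883 = 61.8261... → 61.83.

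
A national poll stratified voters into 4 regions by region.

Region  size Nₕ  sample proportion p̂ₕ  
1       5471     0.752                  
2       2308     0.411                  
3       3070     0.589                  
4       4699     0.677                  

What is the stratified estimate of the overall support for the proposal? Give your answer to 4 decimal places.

Wₕ = Nₕ/N with N = 15548: 0.3519, 0.1484, 0.1975, 0.3022.
p̂_st = 0.3519·0.752 + 0.1484·0.411 + 0.1975·0.589 + 0.3022·0.677 ≈ 0.646529... → 0.6465.

0.6465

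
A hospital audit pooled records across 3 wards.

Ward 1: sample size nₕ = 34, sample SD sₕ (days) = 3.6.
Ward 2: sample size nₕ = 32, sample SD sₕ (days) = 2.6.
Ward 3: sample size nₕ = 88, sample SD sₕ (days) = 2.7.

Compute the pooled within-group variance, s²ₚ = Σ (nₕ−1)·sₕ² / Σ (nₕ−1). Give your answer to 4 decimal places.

8.4203

Degrees of freedom: 33 + 31 + 87 = 151.
Σ(nₕ−1)sₕ² = 33·12.96 + 31·6.76 + 87·7.29 = 1271.47.
s²ₚ = 1271.47 / 151 = 8.420331... → 8.4203.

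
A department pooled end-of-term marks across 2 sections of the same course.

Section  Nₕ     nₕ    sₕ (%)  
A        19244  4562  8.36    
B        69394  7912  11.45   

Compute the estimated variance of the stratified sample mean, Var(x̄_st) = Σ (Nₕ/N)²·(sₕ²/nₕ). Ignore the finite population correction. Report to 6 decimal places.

0.010878

N = 88638; Wₕ = Nₕ/N.
section A: (19244/88638)²·8.36²/4562 = 0.000722118
section B: (69394/88638)²·11.45²/7912 = 0.010156139
Sum = 0.010878257 → 0.010878.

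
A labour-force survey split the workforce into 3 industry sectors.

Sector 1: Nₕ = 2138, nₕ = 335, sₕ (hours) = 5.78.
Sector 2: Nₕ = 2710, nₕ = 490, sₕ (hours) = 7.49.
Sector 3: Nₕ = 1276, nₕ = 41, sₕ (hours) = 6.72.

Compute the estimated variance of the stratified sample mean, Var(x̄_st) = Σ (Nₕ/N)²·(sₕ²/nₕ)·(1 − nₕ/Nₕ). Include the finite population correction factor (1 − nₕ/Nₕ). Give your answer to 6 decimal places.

0.074898

N = 6124; Wₕ = Nₕ/N.
sector 1: (2138/6124)²·5.78²/335·(1 − 335/2138) = 0.010250474
sector 2: (2710/6124)²·7.49²/490·(1 − 490/2710) = 0.018366206
sector 3: (1276/6124)²·6.72²/41·(1 − 41/1276) = 0.046280917
Sum = 0.074897597 → 0.074898.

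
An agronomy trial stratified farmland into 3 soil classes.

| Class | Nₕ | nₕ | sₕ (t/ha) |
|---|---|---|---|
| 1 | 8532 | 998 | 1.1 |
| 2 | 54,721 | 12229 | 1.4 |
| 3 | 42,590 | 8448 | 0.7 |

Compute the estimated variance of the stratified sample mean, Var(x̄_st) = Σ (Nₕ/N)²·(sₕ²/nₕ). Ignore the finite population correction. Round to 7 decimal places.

0.0000601

N = 105843. Term for each stratum: Wₕ²sₕ²/nₕ.
Var(x̄_st) = 0.0000078783 + 0.0000428399 + 0.0000093915 = 0.0000601097 → 0.0000601.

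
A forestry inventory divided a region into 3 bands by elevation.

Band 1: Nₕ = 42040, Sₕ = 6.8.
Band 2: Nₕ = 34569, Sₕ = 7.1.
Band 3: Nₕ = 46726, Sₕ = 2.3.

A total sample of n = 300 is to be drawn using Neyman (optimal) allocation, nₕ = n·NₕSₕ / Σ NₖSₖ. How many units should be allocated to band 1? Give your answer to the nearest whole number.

1: NₕSₕ = 42040·6.8 = 285872
2: NₕSₕ = 34569·7.1 = 245439.9
3: NₕSₕ = 46726·2.3 = 107469.8
Σ NₕSₕ = 638781.7.
n_1 = 300·285872/638781.7 = 134.258... → 134.

134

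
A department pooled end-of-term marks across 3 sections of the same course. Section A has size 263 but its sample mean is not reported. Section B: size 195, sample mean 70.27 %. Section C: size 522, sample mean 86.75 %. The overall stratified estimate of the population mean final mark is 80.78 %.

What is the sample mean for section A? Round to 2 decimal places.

Σ Nₕx̄ₕ = N·μ, so 263·x̄_A = 980·80.78 − (195·70.27 + 522·86.75).
= 79164.4 − 58986.15 = 20178.25.
x̄_A = 20178.25 / 263 = 76.7234... → 76.72.

76.72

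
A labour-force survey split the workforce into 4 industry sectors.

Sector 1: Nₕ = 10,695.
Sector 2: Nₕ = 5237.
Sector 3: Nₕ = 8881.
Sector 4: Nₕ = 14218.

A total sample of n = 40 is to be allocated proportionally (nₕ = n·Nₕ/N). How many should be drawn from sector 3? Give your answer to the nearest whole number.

Share of sector 3 = 8881/39031 = 0.22754.
Allocate 40 × 0.22754 = 9.101... → 9.

9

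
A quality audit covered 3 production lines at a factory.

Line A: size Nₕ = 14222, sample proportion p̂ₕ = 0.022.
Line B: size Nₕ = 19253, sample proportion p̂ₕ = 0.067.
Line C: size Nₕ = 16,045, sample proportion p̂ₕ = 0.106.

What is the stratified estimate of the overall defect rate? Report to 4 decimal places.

0.0667

N = 14222 + 19253 + 16045 = 49520.
Overall proportion = Σ (Nₕ/N)·p̂ₕ.
Σ Nₕp̂ₕ = 312.884 + 1289.951 + 1700.77 = 3303.605.
3303.605 / 49520 = 0.066713... → 0.0667.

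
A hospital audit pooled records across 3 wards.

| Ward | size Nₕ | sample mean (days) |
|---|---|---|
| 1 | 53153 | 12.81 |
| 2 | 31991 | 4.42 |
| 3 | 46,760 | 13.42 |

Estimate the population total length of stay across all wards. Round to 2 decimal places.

1449809.35

Population total = Σ Nₕ·x̄ₕ (each stratum's size times its mean).
53153·12.81 + 31991·4.42 + 46760·13.42 = 680889.93 + 141400.22 + 627519.2 = 1449809.35.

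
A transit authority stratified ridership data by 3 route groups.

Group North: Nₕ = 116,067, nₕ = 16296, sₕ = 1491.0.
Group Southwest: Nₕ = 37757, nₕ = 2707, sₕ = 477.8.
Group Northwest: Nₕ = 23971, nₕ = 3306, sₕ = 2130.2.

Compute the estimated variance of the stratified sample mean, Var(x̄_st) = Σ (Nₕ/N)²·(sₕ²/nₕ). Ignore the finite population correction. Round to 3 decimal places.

86.890

N = 177795; Wₕ = Nₕ/N.
group North: (116067/177795)²·1491.0²/16296 = 58.137011
group Southwest: (37757/177795)²·477.8²/2707 = 3.803294
group Northwest: (23971/177795)²·2130.2²/3306 = 24.950033
Sum = 86.890339 → 86.890.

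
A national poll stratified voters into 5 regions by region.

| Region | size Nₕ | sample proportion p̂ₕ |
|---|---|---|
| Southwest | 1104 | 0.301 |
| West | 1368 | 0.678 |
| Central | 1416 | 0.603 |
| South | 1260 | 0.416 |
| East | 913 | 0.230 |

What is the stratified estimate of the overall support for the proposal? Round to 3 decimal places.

0.470

Wₕ = Nₕ/N with N = 6061: 0.1821, 0.2257, 0.2336, 0.2079, 0.1506.
p̂_st = 0.1821·0.301 + 0.2257·0.678 + 0.2336·0.603 + 0.2079·0.416 + 0.1506·0.230 ≈ 0.46986... → 0.470.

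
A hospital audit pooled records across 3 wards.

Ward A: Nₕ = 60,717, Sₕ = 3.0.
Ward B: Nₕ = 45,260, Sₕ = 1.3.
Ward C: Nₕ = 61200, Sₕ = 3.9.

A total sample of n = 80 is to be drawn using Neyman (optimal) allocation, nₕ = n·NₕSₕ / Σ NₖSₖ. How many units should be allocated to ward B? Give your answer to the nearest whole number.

10

Σ NₕSₕ = 60717·3.0 + 45260·1.3 + 61200·3.9 = 479669.
Share for B: 58838/479669 = 0.12266.
n_B = 80 × 0.12266 = 9.813... → 10.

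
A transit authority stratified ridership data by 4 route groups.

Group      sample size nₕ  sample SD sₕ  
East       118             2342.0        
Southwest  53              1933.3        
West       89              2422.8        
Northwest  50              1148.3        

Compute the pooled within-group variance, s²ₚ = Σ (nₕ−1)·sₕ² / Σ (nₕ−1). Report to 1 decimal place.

Degrees of freedom: 117 + 52 + 88 + 49 = 306.
Σ(nₕ−1)sₕ² = 117·5484964 + 52·3737648.89 + 88·5869959.84 + 49·1318592.89 = 1417266047.81.
s²ₚ = 1417266047.81 / 306 = 4631588.392... → 4631588.4.

4631588.4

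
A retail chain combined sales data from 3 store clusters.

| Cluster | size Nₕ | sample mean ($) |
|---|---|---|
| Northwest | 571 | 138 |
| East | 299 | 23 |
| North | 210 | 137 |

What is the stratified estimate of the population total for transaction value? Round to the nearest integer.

114445

Northwest: 571·138 = 78798
East: 299·23 = 6877
North: 210·137 = 28770
τ̂ = Σ Nₕx̄ₕ = 114445.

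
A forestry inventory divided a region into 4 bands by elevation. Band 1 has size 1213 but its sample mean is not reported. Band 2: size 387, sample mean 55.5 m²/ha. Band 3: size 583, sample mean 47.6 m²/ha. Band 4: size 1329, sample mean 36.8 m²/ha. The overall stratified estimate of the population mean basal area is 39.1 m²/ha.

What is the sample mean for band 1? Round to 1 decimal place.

Σ Nₕx̄ₕ = N·μ, so 1213·x̄_1 = 3512·39.1 − (387·55.5 + 583·47.6 + 1329·36.8).
= 137319.2 − 98136.5 = 39182.7.
x̄_1 = 39182.7 / 1213 = 32.302... → 32.3.

32.3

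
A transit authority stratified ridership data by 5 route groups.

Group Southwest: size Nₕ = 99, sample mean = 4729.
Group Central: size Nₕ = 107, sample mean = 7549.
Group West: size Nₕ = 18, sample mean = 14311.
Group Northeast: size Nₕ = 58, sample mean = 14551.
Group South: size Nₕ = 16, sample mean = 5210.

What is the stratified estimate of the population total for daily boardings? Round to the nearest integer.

Southwest: 99·4729 = 468171
Central: 107·7549 = 807743
West: 18·14311 = 257598
Northeast: 58·14551 = 843958
South: 16·5210 = 83360
τ̂ = Σ Nₕx̄ₕ = 2460830.

2460830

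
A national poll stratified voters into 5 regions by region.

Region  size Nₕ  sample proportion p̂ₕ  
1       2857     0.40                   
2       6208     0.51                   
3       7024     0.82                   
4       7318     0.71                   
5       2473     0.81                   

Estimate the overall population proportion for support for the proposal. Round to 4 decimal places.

0.6672

N = 2857 + 6208 + 7024 + 7318 + 2473 = 25880.
Overall proportion = Σ (Nₕ/N)·p̂ₕ.
Σ Nₕp̂ₕ = 1142.8 + 3166.08 + 5759.68 + 5195.78 + 2003.13 = 17267.47.
17267.47 / 25880 = 0.667213... → 0.6672.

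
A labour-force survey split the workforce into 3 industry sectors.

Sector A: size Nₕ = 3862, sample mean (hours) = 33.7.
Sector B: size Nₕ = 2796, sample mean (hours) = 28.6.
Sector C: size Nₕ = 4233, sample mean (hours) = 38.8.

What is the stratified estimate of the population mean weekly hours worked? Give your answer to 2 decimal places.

N = 10891; weights Wₕ = Nₕ/N = (0.3546, 0.2567, 0.3887).
x̄_st = Σ Wₕ·x̄ₕ = 0.3546·33.7 + 0.2567·28.6 + 0.3887·38.8 ≈ 34.3729...
→ 34.37.

34.37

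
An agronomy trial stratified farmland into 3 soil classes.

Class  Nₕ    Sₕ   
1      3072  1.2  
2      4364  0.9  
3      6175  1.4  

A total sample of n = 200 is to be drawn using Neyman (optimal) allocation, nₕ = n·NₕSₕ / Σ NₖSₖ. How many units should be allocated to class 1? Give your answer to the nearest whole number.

45

1: NₕSₕ = 3072·1.2 = 3686.4
2: NₕSₕ = 4364·0.9 = 3927.6
3: NₕSₕ = 6175·1.4 = 8645
Σ NₕSₕ = 16259.
n_1 = 200·3686.4/16259 = 45.346... → 45.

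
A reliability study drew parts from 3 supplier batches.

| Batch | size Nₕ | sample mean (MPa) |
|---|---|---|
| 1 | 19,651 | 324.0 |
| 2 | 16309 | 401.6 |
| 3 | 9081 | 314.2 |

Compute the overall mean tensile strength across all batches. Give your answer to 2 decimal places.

350.12

N = 45041; weights Wₕ = Nₕ/N = (0.4363, 0.3621, 0.2016).
x̄_st = Σ Wₕ·x̄ₕ = 0.4363·324.0 + 0.3621·401.6 + 0.2016·314.2 ≈ 350.1225...
→ 350.12.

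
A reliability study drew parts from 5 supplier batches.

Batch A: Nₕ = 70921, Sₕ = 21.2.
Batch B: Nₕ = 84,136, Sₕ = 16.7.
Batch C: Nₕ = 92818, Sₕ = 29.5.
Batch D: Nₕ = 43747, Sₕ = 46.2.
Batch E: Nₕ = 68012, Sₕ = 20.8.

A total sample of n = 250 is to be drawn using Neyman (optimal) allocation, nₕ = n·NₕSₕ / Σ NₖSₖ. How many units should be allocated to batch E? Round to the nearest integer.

A: NₕSₕ = 70921·21.2 = 1503525.2
B: NₕSₕ = 84136·16.7 = 1405071.2
C: NₕSₕ = 92818·29.5 = 2738131
D: NₕSₕ = 43747·46.2 = 2021111.4
E: NₕSₕ = 68012·20.8 = 1414649.6
Σ NₕSₕ = 9082488.4.
n_E = 250·1414649.6/9082488.4 = 38.939... → 39.

39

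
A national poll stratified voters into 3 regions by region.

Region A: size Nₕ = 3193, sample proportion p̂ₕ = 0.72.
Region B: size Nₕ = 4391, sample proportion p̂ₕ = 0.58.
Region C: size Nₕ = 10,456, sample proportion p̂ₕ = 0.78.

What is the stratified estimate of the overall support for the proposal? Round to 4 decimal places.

0.7207

N = 3193 + 4391 + 10456 = 18040.
Overall proportion = Σ (Nₕ/N)·p̂ₕ.
Σ Nₕp̂ₕ = 2298.96 + 2546.78 + 8155.68 = 13001.42.
13001.42 / 18040 = 0.720700... → 0.7207.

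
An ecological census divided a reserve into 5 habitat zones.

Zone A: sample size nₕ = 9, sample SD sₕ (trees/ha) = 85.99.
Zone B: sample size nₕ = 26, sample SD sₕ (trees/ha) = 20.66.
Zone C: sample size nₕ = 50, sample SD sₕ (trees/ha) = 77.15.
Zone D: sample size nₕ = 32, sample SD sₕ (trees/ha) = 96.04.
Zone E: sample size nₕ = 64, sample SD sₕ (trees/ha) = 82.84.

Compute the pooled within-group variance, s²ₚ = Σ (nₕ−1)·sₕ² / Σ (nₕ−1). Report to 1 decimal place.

6134.9

Degrees of freedom: 8 + 25 + 49 + 31 + 63 = 176.
Σ(nₕ−1)sₕ² = 8·7394.2801 + 25·426.8356 + 49·5952.1225 + 31·9223.6816 + 63·6862.4656 = 1079748.5957.
s²ₚ = 1079748.5957 / 176 = 6134.935... → 6134.9.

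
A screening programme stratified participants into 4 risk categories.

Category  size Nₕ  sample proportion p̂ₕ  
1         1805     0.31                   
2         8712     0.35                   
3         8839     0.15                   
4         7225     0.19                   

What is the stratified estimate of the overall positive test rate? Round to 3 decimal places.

N = 1805 + 8712 + 8839 + 7225 = 26581.
Overall proportion = Σ (Nₕ/N)·p̂ₕ.
Σ Nₕp̂ₕ = 559.55 + 3049.2 + 1325.85 + 1372.75 = 6307.35.
6307.35 / 26581 = 0.23729... → 0.237.

0.237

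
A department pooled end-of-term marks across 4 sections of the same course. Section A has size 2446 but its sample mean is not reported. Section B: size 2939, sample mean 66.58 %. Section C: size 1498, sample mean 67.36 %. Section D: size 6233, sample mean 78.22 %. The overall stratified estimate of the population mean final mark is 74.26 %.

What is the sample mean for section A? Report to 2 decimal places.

Σ Nₕx̄ₕ = N·μ, so 2446·x̄_A = 13116·74.26 − (2939·66.58 + 1498·67.36 + 6233·78.22).
= 973994.16 − 784129.16 = 189865.
x̄_A = 189865 / 2446 = 77.6226... → 77.62.

77.62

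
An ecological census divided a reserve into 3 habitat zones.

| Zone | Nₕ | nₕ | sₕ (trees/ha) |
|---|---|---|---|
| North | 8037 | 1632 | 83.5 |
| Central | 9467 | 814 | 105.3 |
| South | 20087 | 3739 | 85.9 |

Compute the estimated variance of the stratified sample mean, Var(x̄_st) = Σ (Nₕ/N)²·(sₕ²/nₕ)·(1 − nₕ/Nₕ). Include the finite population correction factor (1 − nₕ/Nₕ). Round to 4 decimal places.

N = 37591; Wₕ = Nₕ/N.
zone North: (8037/37591)²·83.5²/1632·(1 − 1632/8037) = 0.1556317
zone Central: (9467/37591)²·105.3²/814·(1 − 814/9467) = 0.7896664
zone South: (20087/37591)²·85.9²/3739·(1 − 3739/20087) = 0.4586093
Sum = 1.4039074 → 1.4039.

1.4039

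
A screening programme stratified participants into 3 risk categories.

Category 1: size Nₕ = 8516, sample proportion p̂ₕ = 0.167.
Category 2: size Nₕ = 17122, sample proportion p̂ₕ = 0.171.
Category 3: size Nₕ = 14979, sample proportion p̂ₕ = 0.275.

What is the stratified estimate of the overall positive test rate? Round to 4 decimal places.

Wₕ = Nₕ/N with N = 40617: 0.2097, 0.4215, 0.3688.
p̂_st = 0.2097·0.167 + 0.4215·0.171 + 0.3688·0.275 ≈ 0.208515... → 0.2085.

0.2085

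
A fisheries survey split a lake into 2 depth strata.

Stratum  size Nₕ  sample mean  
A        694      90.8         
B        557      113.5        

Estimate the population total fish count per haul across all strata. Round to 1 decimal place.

Estimate total by summing Nₕ·x̄ₕ over strata.
694·90.8 + 557·113.5 = 63015.2 + 63219.5 = 126234.7.

126234.7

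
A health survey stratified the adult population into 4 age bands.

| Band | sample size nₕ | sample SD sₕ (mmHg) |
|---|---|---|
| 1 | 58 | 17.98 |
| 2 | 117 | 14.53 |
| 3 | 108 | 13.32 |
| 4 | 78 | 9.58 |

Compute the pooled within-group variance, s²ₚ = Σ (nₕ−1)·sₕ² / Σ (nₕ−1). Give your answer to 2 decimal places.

1: (58−1)·17.98² = 57·323.2804 = 18426.9828
2: (117−1)·14.53² = 116·211.1209 = 24490.0244
3: (108−1)·13.32² = 107·177.4224 = 18984.1968
4: (78−1)·9.58² = 77·91.7764 = 7066.7828
Numerator = 68967.9868; denominator = Σ(nₕ−1) = 357.
s²ₚ = 68967.9868/357 = 193.1876... → 193.19.

193.19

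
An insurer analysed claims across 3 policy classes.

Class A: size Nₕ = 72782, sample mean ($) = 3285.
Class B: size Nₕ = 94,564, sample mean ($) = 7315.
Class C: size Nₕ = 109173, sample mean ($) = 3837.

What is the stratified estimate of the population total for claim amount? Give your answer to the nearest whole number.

1349721331

Population total = Σ Nₕ·x̄ₕ (each stratum's size times its mean).
72782·3285 + 94564·7315 + 109173·3837 = 239088870 + 691735660 + 418896801 = 1349721331.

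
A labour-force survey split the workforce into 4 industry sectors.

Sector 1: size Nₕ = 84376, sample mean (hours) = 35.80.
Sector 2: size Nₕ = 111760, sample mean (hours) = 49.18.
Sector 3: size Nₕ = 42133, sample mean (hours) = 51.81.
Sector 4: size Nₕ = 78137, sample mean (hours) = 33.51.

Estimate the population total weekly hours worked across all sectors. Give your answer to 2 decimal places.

Estimate total by summing Nₕ·x̄ₕ over strata.
84376·35.80 + 111760·49.18 + 42133·51.81 + 78137·33.51 = 3020660.8 + 5496356.8 + 2182910.73 + 2618370.87 = 13318299.20.

13318299.20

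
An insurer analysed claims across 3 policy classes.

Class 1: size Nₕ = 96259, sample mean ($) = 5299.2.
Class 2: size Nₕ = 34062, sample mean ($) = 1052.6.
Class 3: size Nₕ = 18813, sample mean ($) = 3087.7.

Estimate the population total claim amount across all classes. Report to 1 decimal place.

1: 96259·5299.2 = 510095692.8
2: 34062·1052.6 = 35853661.2
3: 18813·3087.7 = 58088900.1
τ̂ = Σ Nₕx̄ₕ = 604038254.1.

604038254.1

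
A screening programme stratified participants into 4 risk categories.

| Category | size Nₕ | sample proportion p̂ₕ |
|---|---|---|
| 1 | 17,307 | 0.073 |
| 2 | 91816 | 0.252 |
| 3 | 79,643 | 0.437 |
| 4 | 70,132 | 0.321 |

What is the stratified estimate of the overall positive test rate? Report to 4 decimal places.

0.3156

N = 17307 + 91816 + 79643 + 70132 = 258898.
Overall proportion = Σ (Nₕ/N)·p̂ₕ.
Σ Nₕp̂ₕ = 1263.411 + 23137.632 + 34803.991 + 22512.372 = 81717.406.
81717.406 / 258898 = 0.315636... → 0.3156.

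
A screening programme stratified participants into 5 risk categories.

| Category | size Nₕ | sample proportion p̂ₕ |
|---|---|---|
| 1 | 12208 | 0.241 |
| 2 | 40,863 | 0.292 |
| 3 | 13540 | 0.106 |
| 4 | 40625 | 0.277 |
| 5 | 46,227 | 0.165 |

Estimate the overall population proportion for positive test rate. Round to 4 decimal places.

0.2293

N = 12208 + 40863 + 13540 + 40625 + 46227 = 153463.
Overall proportion = Σ (Nₕ/N)·p̂ₕ.
Σ Nₕp̂ₕ = 2942.128 + 11931.996 + 1435.24 + 11253.125 + 7627.455 = 35189.944.
35189.944 / 153463 = 0.229306... → 0.2293.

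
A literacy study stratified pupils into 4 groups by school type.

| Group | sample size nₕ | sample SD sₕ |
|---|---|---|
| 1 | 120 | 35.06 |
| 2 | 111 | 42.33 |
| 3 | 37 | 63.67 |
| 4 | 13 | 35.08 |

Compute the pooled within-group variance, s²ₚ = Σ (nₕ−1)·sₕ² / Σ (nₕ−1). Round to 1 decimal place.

1819.8

Degrees of freedom: 119 + 110 + 36 + 12 = 277.
Σ(nₕ−1)sₕ² = 119·1229.2036 + 110·1791.8289 + 36·4053.8689 + 12·1230.6064 = 504082.9646.
s²ₚ = 504082.9646 / 277 = 1819.794... → 1819.8.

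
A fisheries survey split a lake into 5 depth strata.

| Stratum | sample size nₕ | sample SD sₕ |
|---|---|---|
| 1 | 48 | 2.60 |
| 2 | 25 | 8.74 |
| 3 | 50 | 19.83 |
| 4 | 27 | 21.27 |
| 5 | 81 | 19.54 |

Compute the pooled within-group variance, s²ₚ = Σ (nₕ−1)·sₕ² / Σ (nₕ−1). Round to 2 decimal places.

281.98

1: (48−1)·2.60² = 47·6.76 = 317.72
2: (25−1)·8.74² = 24·76.3876 = 1833.3024
3: (50−1)·19.83² = 49·393.2289 = 19268.2161
4: (27−1)·21.27² = 26·452.4129 = 11762.7354
5: (81−1)·19.54² = 80·381.8116 = 30544.928
Numerator = 63726.9019; denominator = Σ(nₕ−1) = 226.
s²ₚ = 63726.9019/226 = 281.9774... → 281.98.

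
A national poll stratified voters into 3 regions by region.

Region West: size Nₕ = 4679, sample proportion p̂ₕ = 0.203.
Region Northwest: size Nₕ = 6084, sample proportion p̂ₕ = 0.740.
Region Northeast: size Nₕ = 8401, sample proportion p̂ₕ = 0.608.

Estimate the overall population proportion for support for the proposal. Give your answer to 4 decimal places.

0.5510

N = 4679 + 6084 + 8401 = 19164.
Overall proportion = Σ (Nₕ/N)·p̂ₕ.
Σ Nₕp̂ₕ = 949.837 + 4502.16 + 5107.808 = 10559.805.
10559.805 / 19164 = 0.551023... → 0.5510.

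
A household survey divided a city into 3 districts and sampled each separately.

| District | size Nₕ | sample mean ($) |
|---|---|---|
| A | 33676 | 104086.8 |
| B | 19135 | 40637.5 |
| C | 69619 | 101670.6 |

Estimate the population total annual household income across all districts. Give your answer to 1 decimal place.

Estimate total by summing Nₕ·x̄ₕ over strata.
33676·104086.8 + 19135·40637.5 + 69619·101670.6 = 3505227076.8 + 777598562.5 + 7078205501.4 = 11361031140.7.

11361031140.7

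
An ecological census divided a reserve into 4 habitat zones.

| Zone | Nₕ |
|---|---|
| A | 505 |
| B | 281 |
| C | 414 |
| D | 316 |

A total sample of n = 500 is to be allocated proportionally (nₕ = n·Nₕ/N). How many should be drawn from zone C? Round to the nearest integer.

N = 505 + 281 + 414 + 316 = 1516.
n_C = 500·414/1516 = 136.544... → 137.

137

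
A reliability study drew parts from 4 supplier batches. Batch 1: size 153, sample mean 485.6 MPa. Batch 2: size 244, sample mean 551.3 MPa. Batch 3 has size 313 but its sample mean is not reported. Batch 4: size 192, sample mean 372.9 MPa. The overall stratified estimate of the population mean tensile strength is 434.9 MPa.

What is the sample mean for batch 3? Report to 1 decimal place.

Σ Nₕx̄ₕ = N·μ, so 313·x̄_3 = 902·434.9 − (153·485.6 + 244·551.3 + 192·372.9).
= 392279.8 − 280410.8 = 111869.
x̄_3 = 111869 / 313 = 357.409... → 357.4.

357.4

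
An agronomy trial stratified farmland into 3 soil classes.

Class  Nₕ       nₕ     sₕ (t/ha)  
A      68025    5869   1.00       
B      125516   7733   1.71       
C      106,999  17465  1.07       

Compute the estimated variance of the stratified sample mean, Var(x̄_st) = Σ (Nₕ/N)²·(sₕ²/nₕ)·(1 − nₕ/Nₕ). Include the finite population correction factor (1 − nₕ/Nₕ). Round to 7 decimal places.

0.0000768

N = 300540; Wₕ = Nₕ/N.
class A: (68025/300540)²·1.00²/5869·(1 − 5869/68025) = 0.0000079760
class B: (125516/300540)²·1.71²/7733·(1 − 7733/125516) = 0.0000618901
class C: (106999/300540)²·1.07²/17465·(1 − 17465/106999) = 0.0000069528
Sum = 0.0000768189 → 0.0000768.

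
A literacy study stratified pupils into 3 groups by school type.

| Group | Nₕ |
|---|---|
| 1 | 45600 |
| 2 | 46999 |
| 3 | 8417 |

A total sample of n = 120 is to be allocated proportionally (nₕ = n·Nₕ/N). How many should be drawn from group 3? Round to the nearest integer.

10

Share of group 3 = 8417/101016 = 0.08332.
Allocate 120 × 0.08332 = 9.999... → 10.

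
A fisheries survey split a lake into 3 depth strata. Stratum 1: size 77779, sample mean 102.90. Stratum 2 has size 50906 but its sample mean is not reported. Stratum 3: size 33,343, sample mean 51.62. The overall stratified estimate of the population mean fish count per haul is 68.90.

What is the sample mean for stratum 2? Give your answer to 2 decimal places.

Σ Nₕx̄ₕ = N·μ, so 50906·x̄_2 = 162028·68.90 − (77779·102.90 + 33343·51.62).
= 11163729.2 − 9724624.76 = 1439104.44.
x̄_2 = 1439104.44 / 50906 = 28.2698... → 28.27.

28.27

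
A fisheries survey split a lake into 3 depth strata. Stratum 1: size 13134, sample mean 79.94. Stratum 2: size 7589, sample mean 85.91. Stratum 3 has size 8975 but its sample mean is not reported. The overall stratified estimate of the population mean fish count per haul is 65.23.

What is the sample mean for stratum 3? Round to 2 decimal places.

Σ Nₕx̄ₕ = N·μ, so 8975·x̄_3 = 29698·65.23 − (13134·79.94 + 7589·85.91).
= 1937200.54 − 1701902.95 = 235297.59.
x̄_3 = 235297.59 / 8975 = 26.2170... → 26.22.

26.22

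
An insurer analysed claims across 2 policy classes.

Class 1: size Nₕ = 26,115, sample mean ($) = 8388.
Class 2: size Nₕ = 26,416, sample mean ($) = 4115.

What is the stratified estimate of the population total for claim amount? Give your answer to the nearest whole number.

1: 26115·8388 = 219052620
2: 26416·4115 = 108701840
τ̂ = Σ Nₕx̄ₕ = 327754460.

327754460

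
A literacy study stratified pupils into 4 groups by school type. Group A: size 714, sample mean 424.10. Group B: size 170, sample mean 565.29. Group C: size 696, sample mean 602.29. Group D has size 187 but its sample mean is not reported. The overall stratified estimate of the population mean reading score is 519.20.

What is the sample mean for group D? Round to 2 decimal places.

531.15

N = 714 + 170 + 696 + 187 = 1767.
Overall total = μ·N = 519.20·1767 = 917426.4.
Subtract the known strata: 714·424.10 + 170·565.29 + 696·602.29 = 818100.54.
Remaining total for group D: 917426.4 − 818100.54 = 99325.86.
Divide by its size: 99325.86 / 187 = 531.1543... → 531.15.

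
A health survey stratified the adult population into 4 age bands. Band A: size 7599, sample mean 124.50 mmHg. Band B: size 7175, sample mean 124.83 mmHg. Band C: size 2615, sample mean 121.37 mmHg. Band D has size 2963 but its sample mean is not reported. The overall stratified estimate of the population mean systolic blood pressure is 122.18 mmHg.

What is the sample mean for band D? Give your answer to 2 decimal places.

110.53

Σ Nₕx̄ₕ = N·μ, so 2963·x̄_D = 20352·122.18 − (7599·124.50 + 7175·124.83 + 2615·121.37).
= 2486607.36 − 2159113.3 = 327494.06.
x̄_D = 327494.06 / 2963 = 110.5279... → 110.53.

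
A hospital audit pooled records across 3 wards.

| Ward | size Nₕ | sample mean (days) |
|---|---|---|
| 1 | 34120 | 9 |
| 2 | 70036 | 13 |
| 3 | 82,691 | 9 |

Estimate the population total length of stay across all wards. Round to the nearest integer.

Estimate total by summing Nₕ·x̄ₕ over strata.
34120·9 + 70036·13 + 82691·9 = 307080 + 910468 + 744219 = 1961767.

1961767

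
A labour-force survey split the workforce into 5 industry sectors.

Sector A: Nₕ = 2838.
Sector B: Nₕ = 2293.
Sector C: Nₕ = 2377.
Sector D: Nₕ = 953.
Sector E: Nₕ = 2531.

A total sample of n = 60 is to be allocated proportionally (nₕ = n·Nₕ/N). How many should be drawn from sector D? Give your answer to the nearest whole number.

5

N = 2838 + 2293 + 2377 + 953 + 2531 = 10992.
n_D = 60·953/10992 = 5.202... → 5.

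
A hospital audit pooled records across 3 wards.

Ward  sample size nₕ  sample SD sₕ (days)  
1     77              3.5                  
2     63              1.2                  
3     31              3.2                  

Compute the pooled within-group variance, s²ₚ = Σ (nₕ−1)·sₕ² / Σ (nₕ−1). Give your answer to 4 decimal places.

7.9017

Degrees of freedom: 76 + 62 + 30 = 168.
Σ(nₕ−1)sₕ² = 76·12.25 + 62·1.44 + 30·10.24 = 1327.48.
s²ₚ = 1327.48 / 168 = 7.901667... → 7.9017.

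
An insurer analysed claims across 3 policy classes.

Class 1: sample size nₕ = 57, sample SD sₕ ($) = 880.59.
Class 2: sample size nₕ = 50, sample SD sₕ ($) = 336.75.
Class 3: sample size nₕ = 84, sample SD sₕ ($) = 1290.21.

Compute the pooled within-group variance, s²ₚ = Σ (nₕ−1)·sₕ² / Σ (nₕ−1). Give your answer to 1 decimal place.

Degrees of freedom: 56 + 49 + 83 = 188.
Σ(nₕ−1)sₕ² = 56·775438.7481 + 49·113400.5625 + 83·1664641.8441 = 187146470.5164.
s²ₚ = 187146470.5164 / 188 = 995459.950... → 995459.9.

995459.9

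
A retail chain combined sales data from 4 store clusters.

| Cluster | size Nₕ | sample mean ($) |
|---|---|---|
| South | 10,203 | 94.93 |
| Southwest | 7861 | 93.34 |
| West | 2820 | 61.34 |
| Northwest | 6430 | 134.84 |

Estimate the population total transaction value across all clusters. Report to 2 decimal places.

2742316.53

Population total = Σ Nₕ·x̄ₕ (each stratum's size times its mean).
10203·94.93 + 7861·93.34 + 2820·61.34 + 6430·134.84 = 968570.79 + 733745.74 + 172978.8 + 867021.2 = 2742316.53.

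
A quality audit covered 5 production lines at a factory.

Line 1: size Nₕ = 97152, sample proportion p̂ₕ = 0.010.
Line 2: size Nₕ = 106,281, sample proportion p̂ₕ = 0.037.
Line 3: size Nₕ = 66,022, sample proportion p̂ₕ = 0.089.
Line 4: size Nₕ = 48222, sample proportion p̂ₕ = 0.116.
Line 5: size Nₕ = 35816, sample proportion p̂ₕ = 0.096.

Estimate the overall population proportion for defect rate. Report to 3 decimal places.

N = 97152 + 106281 + 66022 + 48222 + 35816 = 353493.
Overall proportion = Σ (Nₕ/N)·p̂ₕ.
Σ Nₕp̂ₕ = 971.52 + 3932.397 + 5875.958 + 5593.752 + 3438.336 = 19811.963.
19811.963 / 353493 = 0.05605... → 0.056.

0.056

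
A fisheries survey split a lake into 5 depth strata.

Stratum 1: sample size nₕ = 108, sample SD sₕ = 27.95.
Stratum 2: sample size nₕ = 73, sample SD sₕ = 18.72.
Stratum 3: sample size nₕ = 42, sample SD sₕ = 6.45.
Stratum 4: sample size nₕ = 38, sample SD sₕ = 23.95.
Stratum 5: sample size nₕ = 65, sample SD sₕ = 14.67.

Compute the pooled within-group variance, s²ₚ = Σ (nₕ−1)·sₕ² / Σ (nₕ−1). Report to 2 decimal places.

453.34

Degrees of freedom: 107 + 72 + 41 + 37 + 64 = 321.
Σ(nₕ−1)sₕ² = 107·781.2025 + 72·350.4384 + 41·41.6025 + 37·573.6025 + 64·215.2089 = 145522.5969.
s²ₚ = 145522.5969 / 321 = 453.3414... → 453.34.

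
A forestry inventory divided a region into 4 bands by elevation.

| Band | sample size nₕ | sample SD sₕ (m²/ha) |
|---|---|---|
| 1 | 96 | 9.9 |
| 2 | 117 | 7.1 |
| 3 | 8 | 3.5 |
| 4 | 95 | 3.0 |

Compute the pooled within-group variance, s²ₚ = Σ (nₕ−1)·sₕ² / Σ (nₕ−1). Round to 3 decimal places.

51.571

Degrees of freedom: 95 + 116 + 7 + 94 = 312.
Σ(nₕ−1)sₕ² = 95·98.01 + 116·50.41 + 7·12.25 + 94·9 = 16090.26.
s²ₚ = 16090.26 / 312 = 51.57135... → 51.571.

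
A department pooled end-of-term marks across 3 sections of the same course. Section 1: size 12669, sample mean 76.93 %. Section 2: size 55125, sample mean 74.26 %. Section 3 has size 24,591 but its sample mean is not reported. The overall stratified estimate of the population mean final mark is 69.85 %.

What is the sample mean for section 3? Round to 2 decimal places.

56.32

N = 12669 + 55125 + 24591 = 92385.
Overall total = μ·N = 69.85·92385 = 6453092.25.
Subtract the known strata: 12669·76.93 + 55125·74.26 = 5068208.67.
Remaining total for section 3: 6453092.25 − 5068208.67 = 1384883.58.
Divide by its size: 1384883.58 / 24591 = 56.3167... → 56.32.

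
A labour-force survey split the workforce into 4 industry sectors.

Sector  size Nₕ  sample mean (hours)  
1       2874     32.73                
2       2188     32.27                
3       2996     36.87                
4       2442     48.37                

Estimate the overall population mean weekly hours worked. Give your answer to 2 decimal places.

N = 10500; weights Wₕ = Nₕ/N = (0.2737, 0.2084, 0.2853, 0.2326).
x̄_st = Σ Wₕ·x̄ₕ = 0.2737·32.73 + 0.2084·32.27 + 0.2853·36.87 + 0.2326·48.37 ≈ 37.4528...
→ 37.45.

37.45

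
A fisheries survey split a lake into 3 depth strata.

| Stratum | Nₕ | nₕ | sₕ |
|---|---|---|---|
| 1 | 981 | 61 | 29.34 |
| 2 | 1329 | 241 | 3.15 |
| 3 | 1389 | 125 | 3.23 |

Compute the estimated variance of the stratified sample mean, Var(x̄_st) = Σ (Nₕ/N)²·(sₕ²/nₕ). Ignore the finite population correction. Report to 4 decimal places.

1.0097

N = 3699. Term for each stratum: Wₕ²sₕ²/nₕ.
Var(x̄_st) = 0.9925668 + 0.0053148 + 0.0117688 = 1.0096503 → 1.0097.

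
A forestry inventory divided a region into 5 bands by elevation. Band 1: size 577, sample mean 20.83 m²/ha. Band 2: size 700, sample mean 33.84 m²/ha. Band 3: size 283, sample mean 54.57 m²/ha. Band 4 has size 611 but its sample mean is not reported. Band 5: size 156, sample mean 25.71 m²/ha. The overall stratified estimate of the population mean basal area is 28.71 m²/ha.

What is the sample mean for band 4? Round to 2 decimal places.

19.06

N = 577 + 700 + 283 + 611 + 156 = 2327.
Overall total = μ·N = 28.71·2327 = 66808.17.
Subtract the known strata: 577·20.83 + 700·33.84 + 283·54.57 + 156·25.71 = 55160.98.
Remaining total for band 4: 66808.17 − 55160.98 = 11647.19.
Divide by its size: 11647.19 / 611 = 19.0625... → 19.06.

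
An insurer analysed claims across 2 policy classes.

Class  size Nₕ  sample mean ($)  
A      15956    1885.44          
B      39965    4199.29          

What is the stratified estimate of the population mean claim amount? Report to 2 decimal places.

3539.08

x̄_st = (Σ Nₕx̄ₕ) / (Σ Nₕ) = (15956·1885.44 + 39965·4199.29) / 55921
= 197908705.49 / 55921 = 3539.0767... → 3539.08.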